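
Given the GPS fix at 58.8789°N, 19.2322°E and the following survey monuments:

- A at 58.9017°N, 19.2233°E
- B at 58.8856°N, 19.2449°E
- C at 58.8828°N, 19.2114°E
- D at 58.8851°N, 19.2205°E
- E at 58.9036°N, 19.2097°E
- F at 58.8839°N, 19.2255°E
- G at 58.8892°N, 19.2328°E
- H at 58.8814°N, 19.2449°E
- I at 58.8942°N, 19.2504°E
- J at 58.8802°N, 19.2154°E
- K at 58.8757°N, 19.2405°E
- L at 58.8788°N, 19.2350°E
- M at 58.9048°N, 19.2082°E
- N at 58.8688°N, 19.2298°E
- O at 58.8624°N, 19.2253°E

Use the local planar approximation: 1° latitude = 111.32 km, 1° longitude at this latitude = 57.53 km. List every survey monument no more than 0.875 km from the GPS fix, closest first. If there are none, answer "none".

Distances from 58.8789°N, 19.2322°E:
A: 2.5892 km
B: 1.0441 km
C: 1.2729 km
D: 0.9641 km
E: 3.0391 km
F: 0.6770 km
G: 1.1471 km
H: 0.7818 km
I: 1.9993 km
J: 0.9773 km
K: 0.5957 km
L: 0.1615 km
M: 3.1967 km
N: 1.1328 km
O: 1.8792 km
Threshold 0.875 km: L (0.1615 km), K (0.5957 km), F (0.6770 km), H (0.7818 km) are within range.

L, K, F, H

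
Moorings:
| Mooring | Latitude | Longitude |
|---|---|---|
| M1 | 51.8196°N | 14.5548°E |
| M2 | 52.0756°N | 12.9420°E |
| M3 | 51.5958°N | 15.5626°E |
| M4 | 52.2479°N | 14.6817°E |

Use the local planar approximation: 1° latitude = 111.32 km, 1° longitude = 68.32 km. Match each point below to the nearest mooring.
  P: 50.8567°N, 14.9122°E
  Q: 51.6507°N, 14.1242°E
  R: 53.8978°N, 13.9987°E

P→M3; Q→M1; R→M4

P at 50.8567°N, 14.9122°E:
  M1: √((0.9629·111.32)² + (-0.3574·68.32)²) = √(11489.702103 + 596.217627) = 109.9360 km
  M2: √((1.2189·111.32)² + (-1.9702·68.32)²) = √(18411.219232 + 18118.254045) = 191.1269 km
  M3: √((0.7391·111.32)² + (0.6504·68.32)²) = √(6769.440882 + 1974.498374) = 93.5090 km
  M4: √((1.3912·111.32)² + (-0.2305·68.32)²) = √(23984.216363 + 247.991945) = 155.6670 km
  → nearest: M3 (93.5090 km)
Q at 51.6507°N, 14.1242°E:
  M1: √((0.1689·111.32)² + (0.4306·68.32)²) = √(353.513249 + 865.453555) = 34.9137 km
  M2: √((0.4249·111.32)² + (-1.1822·68.32)²) = √(2237.277513 + 6523.454317) = 93.5988 km
  M3: √((-0.0549·111.32)² + (1.4384·68.32)²) = √(37.350041 + 9657.285354) = 98.4613 km
  M4: √((0.5972·111.32)² + (0.5575·68.32)²) = √(4419.630820 + 1450.726215) = 76.6183 km
  → nearest: M1 (34.9137 km)
R at 53.8978°N, 13.9987°E:
  M1: √((-2.0782·111.32)² + (0.5561·68.32)²) = √(53520.612668 + 1443.449205) = 234.4442 km
  M2: √((-1.8222·111.32)² + (-1.0567·68.32)²) = √(41147.028740 + 5211.936673) = 215.3113 km
  M3: √((-2.3020·111.32)² + (1.5639·68.32)²) = √(65668.490575 + 11415.992497) = 277.6409 km
  M4: √((-1.6499·111.32)² + (0.6830·68.32)²) = √(33733.518401 + 2177.394506) = 189.5017 km
  → nearest: M4 (189.5017 km)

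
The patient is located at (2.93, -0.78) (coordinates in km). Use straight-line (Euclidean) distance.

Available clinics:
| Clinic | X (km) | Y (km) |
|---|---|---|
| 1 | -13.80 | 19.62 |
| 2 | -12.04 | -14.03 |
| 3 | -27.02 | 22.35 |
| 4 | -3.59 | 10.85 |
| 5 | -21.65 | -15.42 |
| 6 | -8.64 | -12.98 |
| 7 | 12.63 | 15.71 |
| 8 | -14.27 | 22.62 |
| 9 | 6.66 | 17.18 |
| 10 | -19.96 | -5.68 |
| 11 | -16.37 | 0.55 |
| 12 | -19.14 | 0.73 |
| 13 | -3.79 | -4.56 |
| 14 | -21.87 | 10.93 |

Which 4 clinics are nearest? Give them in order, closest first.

13, 4, 6, 9

Distances from (2.93, -0.78):
1: √((-16.73)² + (20.40)²) = √(279.8929 + 416.1600) = 26.38 km
2: √((-14.97)² + (-13.25)²) = √(224.1009 + 175.5625) = 19.99 km
3: √((-29.95)² + (23.13)²) = √(897.0025 + 534.9969) = 37.84 km
4: √((-6.52)² + (11.63)²) = √(42.5104 + 135.2569) = 13.33 km
5: √((-24.58)² + (-14.64)²) = √(604.1764 + 214.3296) = 28.61 km
6: √((-11.57)² + (-12.20)²) = √(133.8649 + 148.8400) = 16.81 km
7: √((9.70)² + (16.49)²) = √(94.0900 + 271.9201) = 19.13 km
8: √((-17.20)² + (23.40)²) = √(295.8400 + 547.5600) = 29.04 km
9: √((3.73)² + (17.96)²) = √(13.9129 + 322.5616) = 18.34 km
10: √((-22.89)² + (-4.90)²) = √(523.9521 + 24.0100) = 23.41 km
11: √((-19.30)² + (1.33)²) = √(372.4900 + 1.7689) = 19.35 km
12: √((-22.07)² + (1.51)²) = √(487.0849 + 2.2801) = 22.12 km
13: √((-6.72)² + (-3.78)²) = √(45.1584 + 14.2884) = 7.71 km
14: √((-24.80)² + (11.71)²) = √(615.0400 + 137.1241) = 27.43 km
Sorted: 13 (7.71 km) < 4 (13.33 km) < 6 (16.81 km) < 9 (18.34 km) < 7 (19.13 km) < 11 (19.35 km) < …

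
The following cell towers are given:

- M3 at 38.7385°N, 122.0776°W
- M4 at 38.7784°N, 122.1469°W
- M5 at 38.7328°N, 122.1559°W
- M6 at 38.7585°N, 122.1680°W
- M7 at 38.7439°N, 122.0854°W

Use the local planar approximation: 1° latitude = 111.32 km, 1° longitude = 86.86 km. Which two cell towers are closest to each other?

M3 and M7

Pairwise distances:
M3–M4: 7.4807 km
M3–M5: 6.8307 km
M3–M6: 8.1617 km
M3–M7: 0.9057 km
M4–M5: 5.1360 km
M4–M6: 2.8751 km
M4–M7: 6.5792 km
M5–M6: 3.0479 km
M5–M7: 6.2471 km
M6–M7: 7.3564 km
Closest pair: M3–M7 at 0.9057 km.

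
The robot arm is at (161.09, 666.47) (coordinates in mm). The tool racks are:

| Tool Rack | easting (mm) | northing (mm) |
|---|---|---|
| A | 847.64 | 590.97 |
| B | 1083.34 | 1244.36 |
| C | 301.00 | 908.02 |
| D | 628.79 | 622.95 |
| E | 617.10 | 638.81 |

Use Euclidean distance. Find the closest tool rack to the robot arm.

Distances from (161.09, 666.47):
A: 690.69 mm
B: 1088.35 mm
C: 279.14 mm
D: 469.72 mm
E: 456.85 mm
Minimum: C at 279.14 mm.

C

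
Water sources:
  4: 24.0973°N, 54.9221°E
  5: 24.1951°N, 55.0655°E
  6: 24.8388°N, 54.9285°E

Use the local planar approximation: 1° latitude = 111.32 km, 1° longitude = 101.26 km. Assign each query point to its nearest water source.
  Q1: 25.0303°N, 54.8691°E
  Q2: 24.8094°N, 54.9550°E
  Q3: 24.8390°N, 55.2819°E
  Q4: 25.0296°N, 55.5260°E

Q1 at 25.0303°N, 54.8691°E:
  4: √((-0.9330·111.32)² + (0.0530·101.26)²) = √(10787.223646 + 28.802328) = 104.0001 km
  5: √((-0.8352·111.32)² + (0.1964·101.26)²) = √(8644.250956 + 395.511224) = 95.0777 km
  6: √((-0.1915·111.32)² + (0.0594·101.26)²) = √(454.447744 + 36.178348) = 22.1501 km
  → nearest: 6 (22.1501 km)
Q2 at 24.8094°N, 54.9550°E:
  4: √((-0.7121·111.32)² + (-0.0329·101.26)²) = √(6283.887002 + 11.098586) = 79.3409 km
  5: √((-0.6143·111.32)² + (0.1105·101.26)²) = √(4676.354497 + 125.198868) = 69.2932 km
  6: √((0.0294·111.32)² + (-0.0265·101.26)²) = √(10.711272 + 7.200582) = 4.2322 km
  → nearest: 6 (4.2322 km)
Q3 at 24.8390°N, 55.2819°E:
  4: √((-0.7417·111.32)² + (-0.3598·101.26)²) = √(6817.151622 + 1327.388846) = 90.2471 km
  5: √((-0.6439·111.32)² + (-0.2164·101.26)²) = √(5137.871586 + 480.164844) = 74.9536 km
  6: √((-0.0002·111.32)² + (-0.3534·101.26)²) = √(0.000496 + 1280.586551) = 35.7853 km
  → nearest: 6 (35.7853 km)
Q4 at 25.0296°N, 55.5260°E:
  4: √((-0.9323·111.32)² + (-0.6039·101.26)²) = √(10771.043101 + 3739.434283) = 120.4594 km
  5: √((-0.8345·111.32)² + (-0.4605·101.26)²) = √(8629.767144 + 2174.378350) = 103.9430 km
  6: √((-0.1908·111.32)² + (-0.5975·101.26)²) = √(451.131483 + 3660.594858) = 64.1227 km
  → nearest: 6 (64.1227 km)

Q1→6; Q2→6; Q3→6; Q4→6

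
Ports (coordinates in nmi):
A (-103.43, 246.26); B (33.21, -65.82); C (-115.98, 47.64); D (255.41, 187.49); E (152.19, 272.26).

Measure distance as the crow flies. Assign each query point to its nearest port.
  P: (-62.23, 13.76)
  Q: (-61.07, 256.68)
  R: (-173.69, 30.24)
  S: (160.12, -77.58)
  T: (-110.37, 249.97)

P→C; Q→A; R→C; S→B; T→A

P at (-62.23, 13.76):
  A: 236.12 nmi
  B: 124.26 nmi
  C: 63.54 nmi
  D: 362.05 nmi
  E: 335.85 nmi
  → nearest: C (63.54 nmi)
Q at (-61.07, 256.68):
  A: 43.62 nmi
  B: 336.00 nmi
  C: 216.13 nmi
  D: 323.96 nmi
  E: 213.83 nmi
  → nearest: A (43.62 nmi)
R at (-173.69, 30.24):
  A: 227.16 nmi
  B: 228.11 nmi
  C: 60.28 nmi
  D: 457.01 nmi
  E: 405.92 nmi
  → nearest: C (60.28 nmi)
S at (160.12, -77.58):
  A: 417.53 nmi
  B: 127.45 nmi
  C: 303.17 nmi
  D: 281.68 nmi
  E: 349.93 nmi
  → nearest: B (127.45 nmi)
T at (-110.37, 249.97):
  A: 7.87 nmi
  B: 346.90 nmi
  C: 202.41 nmi
  D: 371.08 nmi
  E: 263.50 nmi
  → nearest: A (7.87 nmi)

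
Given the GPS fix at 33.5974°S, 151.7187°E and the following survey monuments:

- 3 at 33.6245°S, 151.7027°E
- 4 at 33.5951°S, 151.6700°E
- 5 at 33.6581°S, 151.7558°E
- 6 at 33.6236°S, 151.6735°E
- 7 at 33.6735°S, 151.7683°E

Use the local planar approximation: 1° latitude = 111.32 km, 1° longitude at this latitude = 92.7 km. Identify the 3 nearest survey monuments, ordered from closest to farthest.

3, 4, 6

Distances from 33.5974°S, 151.7187°E:
3: 3.3617 km
4: 4.5217 km
5: 7.5820 km
6: 5.1052 km
7: 9.6388 km
Sorted: 3 (3.3617 km) < 4 (4.5217 km) < 6 (5.1052 km) < 5 (7.5820 km) < 7 (9.6388 km)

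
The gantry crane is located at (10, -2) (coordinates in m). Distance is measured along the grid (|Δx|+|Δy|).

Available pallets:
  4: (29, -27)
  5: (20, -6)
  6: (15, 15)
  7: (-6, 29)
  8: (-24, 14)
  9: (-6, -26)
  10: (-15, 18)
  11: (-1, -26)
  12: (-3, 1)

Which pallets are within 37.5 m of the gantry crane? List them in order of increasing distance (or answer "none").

5, 12, 6, 11

Distances from (10, -2):
4: |19| + |-25| = 19 + 25 = 44 m
5: |10| + |-4| = 10 + 4 = 14 m
6: |5| + |17| = 5 + 17 = 22 m
7: |-16| + |31| = 16 + 31 = 47 m
8: |-34| + |16| = 34 + 16 = 50 m
9: |-16| + |-24| = 16 + 24 = 40 m
10: |-25| + |20| = 25 + 20 = 45 m
11: |-11| + |-24| = 11 + 24 = 35 m
12: |-13| + |3| = 13 + 3 = 16 m
Threshold 37.5 m: 5 (14 m), 12 (16 m), 6 (22 m), 11 (35 m) are within range.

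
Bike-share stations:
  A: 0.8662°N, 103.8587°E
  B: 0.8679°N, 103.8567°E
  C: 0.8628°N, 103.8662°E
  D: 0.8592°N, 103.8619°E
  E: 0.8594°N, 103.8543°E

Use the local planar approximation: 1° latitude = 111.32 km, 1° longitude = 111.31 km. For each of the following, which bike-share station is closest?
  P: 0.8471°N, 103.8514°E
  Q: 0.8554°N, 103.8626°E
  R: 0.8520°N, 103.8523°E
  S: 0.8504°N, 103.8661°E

P→E; Q→D; R→E; S→D

P at 0.8471°N, 103.8514°E:
  A: √((0.0191·111.32)² + (0.0073·111.31)²) = √(4.520777 + 0.660259) = 2.2762 km
  B: √((0.0208·111.32)² + (0.0053·111.31)²) = √(5.361336 + 0.348033) = 2.3894 km
  C: √((0.0157·111.32)² + (0.0148·111.31)²) = √(3.054539 + 2.713887) = 2.4018 km
  D: √((0.0121·111.32)² + (0.0105·111.31)²) = √(1.814334 + 1.365988) = 1.7833 km
  E: √((0.0123·111.32)² + (0.0029·111.31)²) = √(1.874807 + 0.104199) = 1.4068 km
  → nearest: E (1.4068 km)
Q at 0.8554°N, 103.8626°E:
  A: √((0.0108·111.32)² + (-0.0039·111.31)²) = √(1.445419 + 0.188451) = 1.2782 km
  B: √((0.0125·111.32)² + (-0.0059·111.31)²) = √(1.936272 + 0.431293) = 1.5387 km
  C: √((0.0074·111.32)² + (0.0036·111.31)²) = √(0.678594 + 0.160573) = 0.9161 km
  D: √((0.0038·111.32)² + (-0.0007·111.31)²) = √(0.178943 + 0.006071) = 0.4301 km
  E: √((0.0040·111.32)² + (-0.0083·111.31)²) = √(0.198274 + 0.853541) = 1.0256 km
  → nearest: D (0.4301 km)
R at 0.8520°N, 103.8523°E:
  A: √((0.0142·111.32)² + (0.0064·111.31)²) = √(2.498752 + 0.507491) = 1.7339 km
  B: √((0.0159·111.32)² + (0.0044·111.31)²) = √(3.132858 + 0.239869) = 1.8365 km
  C: √((0.0108·111.32)² + (0.0139·111.31)²) = √(1.445419 + 2.393856) = 1.9594 km
  D: √((0.0072·111.32)² + (0.0096·111.31)²) = √(0.642409 + 1.141855) = 1.3358 km
  E: √((0.0074·111.32)² + (0.0020·111.31)²) = √(0.678594 + 0.049560) = 0.8533 km
  → nearest: E (0.8533 km)
S at 0.8504°N, 103.8661°E:
  A: √((0.0158·111.32)² + (-0.0074·111.31)²) = √(3.093574 + 0.678472) = 1.9422 km
  B: √((0.0175·111.32)² + (-0.0094·111.31)²) = √(3.795094 + 1.094773) = 2.2113 km
  C: √((0.0124·111.32)² + (0.0001·111.31)²) = √(1.905416 + 0.000124) = 1.3804 km
  D: √((0.0088·111.32)² + (-0.0042·111.31)²) = √(0.959648 + 0.218558) = 1.0855 km
  E: √((0.0090·111.32)² + (-0.0118·111.31)²) = √(1.003764 + 1.725172) = 1.6519 km
  → nearest: D (1.0855 km)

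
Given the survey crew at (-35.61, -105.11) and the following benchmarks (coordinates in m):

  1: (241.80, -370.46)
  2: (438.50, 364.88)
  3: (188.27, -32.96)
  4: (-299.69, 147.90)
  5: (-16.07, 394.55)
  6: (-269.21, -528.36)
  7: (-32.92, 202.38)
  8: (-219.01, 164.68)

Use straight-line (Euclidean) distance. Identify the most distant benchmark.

Distances from (-35.61, -105.11):
1: √((277.41)² + (-265.35)²) = √(76956.3081 + 70410.6225) = 383.88 m
2: √((474.11)² + (469.99)²) = √(224780.2921 + 220890.6001) = 667.59 m
3: √((223.88)² + (72.15)²) = √(50122.2544 + 5205.6225) = 235.22 m
4: √((-264.08)² + (253.01)²) = √(69738.2464 + 64014.0601) = 365.72 m
5: √((19.54)² + (499.66)²) = √(381.8116 + 249660.1156) = 500.04 m
6: √((-233.60)² + (-423.25)²) = √(54568.9600 + 179140.5625) = 483.44 m
7: √((2.69)² + (307.49)²) = √(7.2361 + 94550.1001) = 307.50 m
8: √((-183.40)² + (269.79)²) = √(33635.5600 + 72786.6441) = 326.22 m
Maximum: 2 at 667.59 m.

2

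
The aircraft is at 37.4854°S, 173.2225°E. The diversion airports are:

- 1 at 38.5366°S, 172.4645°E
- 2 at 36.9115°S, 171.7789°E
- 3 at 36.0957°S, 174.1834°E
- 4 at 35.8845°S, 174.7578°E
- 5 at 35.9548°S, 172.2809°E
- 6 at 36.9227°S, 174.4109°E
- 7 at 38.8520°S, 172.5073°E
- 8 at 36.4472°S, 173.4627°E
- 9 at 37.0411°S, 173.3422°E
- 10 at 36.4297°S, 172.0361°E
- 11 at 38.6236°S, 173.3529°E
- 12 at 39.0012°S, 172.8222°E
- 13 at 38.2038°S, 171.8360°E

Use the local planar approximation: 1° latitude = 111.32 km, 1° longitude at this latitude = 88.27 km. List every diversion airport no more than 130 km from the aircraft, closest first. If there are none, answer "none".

Distances from 37.4854°S, 173.2225°E:
1: 134.7974 km
2: 142.5448 km
3: 176.4277 km
4: 223.8873 km
5: 189.5775 km
6: 122.1792 km
7: 164.7088 km
8: 117.5012 km
9: 50.5755 km
10: 157.4106 km
11: 127.2262 km
12: 172.3987 km
13: 146.1984 km
Threshold 130 km: 9 (50.5755 km), 8 (117.5012 km), 6 (122.1792 km), 11 (127.2262 km) are within range.

9, 8, 6, 11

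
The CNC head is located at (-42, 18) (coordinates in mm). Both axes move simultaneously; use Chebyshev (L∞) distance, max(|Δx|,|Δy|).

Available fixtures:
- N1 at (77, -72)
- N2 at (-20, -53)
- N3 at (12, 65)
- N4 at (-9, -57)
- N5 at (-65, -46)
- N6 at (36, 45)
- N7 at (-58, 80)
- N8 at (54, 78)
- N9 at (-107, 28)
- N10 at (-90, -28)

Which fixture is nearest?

Distances from (-42, 18):
N1: 119 mm
N2: 71 mm
N3: 54 mm
N4: 75 mm
N5: 64 mm
N6: 78 mm
N7: 62 mm
N8: 96 mm
N9: 65 mm
N10: 48 mm
Minimum: N10 at 48 mm.

N10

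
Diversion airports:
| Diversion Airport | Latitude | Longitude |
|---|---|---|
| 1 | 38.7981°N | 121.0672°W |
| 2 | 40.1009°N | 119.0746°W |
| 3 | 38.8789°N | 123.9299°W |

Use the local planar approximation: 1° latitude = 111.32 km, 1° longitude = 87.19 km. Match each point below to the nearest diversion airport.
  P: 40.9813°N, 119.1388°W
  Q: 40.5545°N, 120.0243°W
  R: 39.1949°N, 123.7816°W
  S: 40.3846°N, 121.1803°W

P at 40.9813°N, 119.1388°W:
  1: √((-2.1832·111.32)² + (-1.9284·87.19)²) = √(59065.439608 + 28270.116679) = 295.5259 km
  2: √((-0.8804·111.32)² + (0.0642·87.19)²) = √(9605.201126 + 31.333103) = 98.1659 km
  3: √((-2.1024·111.32)² + (-4.7911·87.19)²) = √(54774.332158 + 174503.373215) = 478.8295 km
  → nearest: 2 (98.1659 km)
Q at 40.5545°N, 120.0243°W:
  1: √((-1.7564·111.32)² + (-1.0429·87.19)²) = √(38229.027672 + 8268.346919) = 215.6325 km
  2: √((-0.4536·111.32)² + (0.9497·87.19)²) = √(2549.719980 + 6856.559220) = 96.9860 km
  3: √((-1.6756·111.32)² + (-3.9056·87.19)²) = √(34792.617188 + 115960.179640) = 388.2690 km
  → nearest: 2 (96.9860 km)
R at 39.1949°N, 123.7816°W:
  1: √((-0.3968·111.32)² + (2.7144·87.19)²) = √(1951.145795 + 56011.995932) = 240.7554 km
  2: √((0.9060·111.32)² + (4.7070·87.19)²) = √(10171.916599 + 168430.893275) = 422.6143 km
  3: √((-0.3160·111.32)² + (-0.1483·87.19)²) = √(1237.429771 + 167.192063) = 37.4783 km
  → nearest: 3 (37.4783 km)
S at 40.3846°N, 121.1803°W:
  1: √((-1.5865·111.32)² + (0.1131·87.19)²) = √(31190.802460 + 97.243048) = 176.8843 km
  2: √((-0.2837·111.32)² + (2.1057·87.19)²) = √(997.390132 + 33707.484974) = 186.2924 km
  3: √((-1.5057·111.32)² + (-2.7496·87.19)²) = √(28094.628656 + 57474.128361) = 292.5214 km
  → nearest: 1 (176.8843 km)

P→2; Q→2; R→3; S→1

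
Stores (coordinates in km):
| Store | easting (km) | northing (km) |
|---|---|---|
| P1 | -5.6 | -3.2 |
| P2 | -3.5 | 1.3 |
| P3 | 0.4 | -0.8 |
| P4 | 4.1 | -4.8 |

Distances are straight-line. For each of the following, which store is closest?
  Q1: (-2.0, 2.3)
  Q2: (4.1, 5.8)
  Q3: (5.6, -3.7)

Q1→P2; Q2→P3; Q3→P4

Q1 at (-2.0, 2.3):
  P1: 6.6 km
  P2: 1.8 km
  P3: 3.9 km
  P4: 9.4 km
  → nearest: P2 (1.8 km)
Q2 at (4.1, 5.8):
  P1: 13.2 km
  P2: 8.8 km
  P3: 7.6 km
  P4: 10.6 km
  → nearest: P3 (7.6 km)
Q3 at (5.6, -3.7):
  P1: 11.2 km
  P2: 10.4 km
  P3: 6.0 km
  P4: 1.9 km
  → nearest: P4 (1.9 km)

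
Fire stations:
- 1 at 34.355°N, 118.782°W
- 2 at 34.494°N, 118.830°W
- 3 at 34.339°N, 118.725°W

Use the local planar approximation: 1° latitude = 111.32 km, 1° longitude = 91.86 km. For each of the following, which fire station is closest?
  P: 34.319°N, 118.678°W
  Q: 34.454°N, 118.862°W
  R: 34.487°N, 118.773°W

P→3; Q→2; R→2

P at 34.319°N, 118.678°W:
  1: √((0.036·111.32)² + (-0.104·91.86)²) = √(16.06022 + 91.26822) = 10.360 km
  2: √((0.175·111.32)² + (-0.152·91.86)²) = √(379.50936 + 194.95755) = 23.968 km
  3: √((0.020·111.32)² + (-0.047·91.86)²) = √(4.95686 + 18.64012) = 4.858 km
  → nearest: 3 (4.858 km)
Q at 34.454°N, 118.862°W:
  1: √((-0.099·111.32)² + (0.080·91.86)²) = √(121.45539 + 54.00486) = 13.246 km
  2: √((0.040·111.32)² + (0.032·91.86)²) = √(19.82743 + 8.64078) = 5.336 km
  3: √((-0.115·111.32)² + (0.137·91.86)²) = √(163.88608 + 158.37769) = 17.952 km
  → nearest: 2 (5.336 km)
R at 34.487°N, 118.773°W:
  1: √((-0.132·111.32)² + (-0.009·91.86)²) = √(215.92069 + 0.68350) = 14.717 km
  2: √((0.007·111.32)² + (-0.057·91.86)²) = √(0.60721 + 27.41591) = 5.294 km
  3: √((-0.148·111.32)² + (0.048·91.86)²) = √(271.43749 + 19.44175) = 17.055 km
  → nearest: 2 (5.294 km)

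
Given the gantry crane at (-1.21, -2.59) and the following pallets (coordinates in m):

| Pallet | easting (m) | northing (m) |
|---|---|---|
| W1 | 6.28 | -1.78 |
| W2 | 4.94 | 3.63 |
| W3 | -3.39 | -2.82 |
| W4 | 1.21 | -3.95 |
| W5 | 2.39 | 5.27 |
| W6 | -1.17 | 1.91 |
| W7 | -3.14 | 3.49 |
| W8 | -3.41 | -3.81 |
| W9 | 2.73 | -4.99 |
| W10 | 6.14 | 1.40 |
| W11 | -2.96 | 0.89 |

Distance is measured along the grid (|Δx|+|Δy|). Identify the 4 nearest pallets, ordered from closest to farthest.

Distances from (-1.21, -2.59):
W1: 8.30 m
W2: 12.37 m
W3: 2.41 m
W4: 3.78 m
W5: 11.46 m
W6: 4.54 m
W7: 8.01 m
W8: 3.42 m
W9: 6.34 m
W10: 11.34 m
W11: 5.23 m
Sorted: W3 (2.41 m) < W8 (3.42 m) < W4 (3.78 m) < W6 (4.54 m) < W11 (5.23 m) < W9 (6.34 m) < …

W3, W8, W4, W6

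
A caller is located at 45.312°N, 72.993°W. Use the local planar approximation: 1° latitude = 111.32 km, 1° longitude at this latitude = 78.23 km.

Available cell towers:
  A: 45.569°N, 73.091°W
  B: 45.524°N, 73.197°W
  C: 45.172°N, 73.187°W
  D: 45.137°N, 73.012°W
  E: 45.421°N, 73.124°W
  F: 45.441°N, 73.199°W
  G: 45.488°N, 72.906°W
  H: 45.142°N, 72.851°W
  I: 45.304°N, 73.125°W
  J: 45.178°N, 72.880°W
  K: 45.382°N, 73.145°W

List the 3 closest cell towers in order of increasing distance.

Distances from 45.312°N, 72.993°W:
A: 29.619 km
B: 28.489 km
C: 21.754 km
D: 19.538 km
E: 15.883 km
F: 21.585 km
G: 20.741 km
H: 21.944 km
I: 10.365 km
J: 17.340 km
K: 14.217 km
Sorted: I (10.365 km) < K (14.217 km) < E (15.883 km) < J (17.340 km) < D (19.538 km) < …

I, K, E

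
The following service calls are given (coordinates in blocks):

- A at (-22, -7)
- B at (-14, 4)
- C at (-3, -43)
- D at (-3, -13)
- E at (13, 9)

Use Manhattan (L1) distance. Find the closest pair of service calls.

Pairwise distances:
A–B: 19 blocks
A–C: 55 blocks
A–D: 25 blocks
A–E: 51 blocks
B–C: 58 blocks
B–D: 28 blocks
B–E: 32 blocks
C–D: 30 blocks
C–E: 68 blocks
D–E: 38 blocks
Closest pair: A–B at 19 blocks.

A and B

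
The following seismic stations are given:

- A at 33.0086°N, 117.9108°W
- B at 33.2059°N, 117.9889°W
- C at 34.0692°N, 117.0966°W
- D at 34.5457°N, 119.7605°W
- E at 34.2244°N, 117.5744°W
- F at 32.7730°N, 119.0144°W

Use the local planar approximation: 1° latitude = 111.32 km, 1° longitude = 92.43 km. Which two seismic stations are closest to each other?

A and B

Pairwise distances:
A–B: √((0.1973·111.32)² + (-0.0781·92.43)²) = √(482.392521 + 52.110828) = 23.1193 km
C–E: √((0.1552·111.32)² + (-0.4778·92.43)²) = √(298.490030 + 1950.375339) = 47.4222 km
A–F: √((-0.2356·111.32)² + (-1.1036·92.43)²) = √(687.855109 + 10405.172625) = 105.3234 km
B–F: √((-0.4329·111.32)² + (-1.0255·92.43)²) = √(2322.317351 + 8984.568734) = 106.3338 km
B–E: √((1.0185·111.32)² + (0.4145·92.43)²) = √(12854.892880 + 1467.827351) = 119.6776 km
B–C: √((0.8633·111.32)² + (0.8923·92.43)²) = √(9235.701270 + 6802.173296) = 126.6407 km
A–E: √((1.2158·111.32)² + (0.3364·92.43)²) = √(18317.688670 + 966.802757) = 138.8686 km
A–C: √((1.0606·111.32)² + (0.8142·92.43)²) = √(13939.578467 + 5663.541695) = 140.0111 km
D–E: √((-0.3213·111.32)² + (2.1861·92.43)²) = √(1279.286587 + 40828.737840) = 205.2024 km
D–F: √((-1.7727·111.32)² + (0.7461·92.43)²) = √(38941.877361 + 4755.760616) = 209.0398 km
E–F: √((-1.4514·111.32)² + (-1.4400·92.43)²) = √(26104.815783 + 17715.397041) = 209.3328 km
B–D: √((1.3398·111.32)² + (-1.7716·92.43)²) = √(22244.689201 + 26813.731071) = 221.4914 km
C–F: √((-1.2962·111.32)² + (-1.9178·92.43)²) = √(20820.465232 + 31421.906693) = 228.5659 km
A–D: √((1.5371·111.32)² + (-1.8497·92.43)²) = √(29278.622518 + 29229.978721) = 241.8855 km
C–D: √((0.4765·111.32)² + (-2.6639·92.43)²) = √(2813.663814 + 60626.394584) = 251.8731 km
Closest pair: A–B at 23.1193 km.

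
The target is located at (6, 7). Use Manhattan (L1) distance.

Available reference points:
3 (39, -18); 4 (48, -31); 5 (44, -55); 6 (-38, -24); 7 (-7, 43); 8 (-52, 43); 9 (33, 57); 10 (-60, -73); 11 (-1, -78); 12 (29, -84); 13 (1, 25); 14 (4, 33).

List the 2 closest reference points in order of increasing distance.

13, 14

Distances from (6, 7):
3: |33| + |-25| = 33 + 25 = 58
4: |42| + |-38| = 42 + 38 = 80
5: |38| + |-62| = 38 + 62 = 100
6: |-44| + |-31| = 44 + 31 = 75
7: |-13| + |36| = 13 + 36 = 49
8: |-58| + |36| = 58 + 36 = 94
9: |27| + |50| = 27 + 50 = 77
10: |-66| + |-80| = 66 + 80 = 146
11: |-7| + |-85| = 7 + 85 = 92
12: |23| + |-91| = 23 + 91 = 114
13: |-5| + |18| = 5 + 18 = 23
14: |-2| + |26| = 2 + 26 = 28
Sorted: 13 (23) < 14 (28) < 7 (49) < 3 (58) < …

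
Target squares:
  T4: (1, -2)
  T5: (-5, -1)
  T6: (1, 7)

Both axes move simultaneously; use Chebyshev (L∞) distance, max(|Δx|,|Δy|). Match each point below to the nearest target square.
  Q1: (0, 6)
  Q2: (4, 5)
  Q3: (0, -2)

Q1→T6; Q2→T6; Q3→T4

Q1 at (0, 6):
  T4: 8
  T5: 7
  T6: 1
  → nearest: T6 (1)
Q2 at (4, 5):
  T4: 7
  T5: 9
  T6: 3
  → nearest: T6 (3)
Q3 at (0, -2):
  T4: 1
  T5: 5
  T6: 9
  → nearest: T4 (1)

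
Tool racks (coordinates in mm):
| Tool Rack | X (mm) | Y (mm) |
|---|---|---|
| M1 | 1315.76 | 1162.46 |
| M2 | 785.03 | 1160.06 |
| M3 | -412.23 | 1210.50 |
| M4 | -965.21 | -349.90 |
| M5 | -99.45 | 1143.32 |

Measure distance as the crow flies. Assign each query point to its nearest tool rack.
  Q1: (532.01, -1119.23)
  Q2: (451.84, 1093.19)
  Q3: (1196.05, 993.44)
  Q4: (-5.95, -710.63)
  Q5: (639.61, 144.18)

Q1 at (532.01, -1119.23):
  M1: 2412.54 mm
  M2: 2293.29 mm
  M3: 2513.81 mm
  M4: 1683.31 mm
  M5: 2349.02 mm
  → nearest: M4 (1683.31 mm)
Q2 at (451.84, 1093.19):
  M1: 866.69 mm
  M2: 339.83 mm
  M3: 872.00 mm
  M4: 2022.51 mm
  M5: 553.56 mm
  → nearest: M2 (339.83 mm)
Q3 at (1196.05, 993.44):
  M1: 207.12 mm
  M2: 443.51 mm
  M3: 1622.86 mm
  M4: 2544.72 mm
  M5: 1304.14 mm
  → nearest: M1 (207.12 mm)
Q4 at (-5.95, -710.63):
  M1: 2292.46 mm
  M2: 2031.04 mm
  M3: 1963.62 mm
  M4: 1024.84 mm
  M5: 1856.31 mm
  → nearest: M4 (1024.84 mm)
Q5 at (639.61, 144.18):
  M1: 1222.32 mm
  M2: 1026.24 mm
  M3: 1497.80 mm
  M4: 1679.16 mm
  M5: 1242.78 mm
  → nearest: M2 (1026.24 mm)

Q1→M4; Q2→M2; Q3→M1; Q4→M4; Q5→M2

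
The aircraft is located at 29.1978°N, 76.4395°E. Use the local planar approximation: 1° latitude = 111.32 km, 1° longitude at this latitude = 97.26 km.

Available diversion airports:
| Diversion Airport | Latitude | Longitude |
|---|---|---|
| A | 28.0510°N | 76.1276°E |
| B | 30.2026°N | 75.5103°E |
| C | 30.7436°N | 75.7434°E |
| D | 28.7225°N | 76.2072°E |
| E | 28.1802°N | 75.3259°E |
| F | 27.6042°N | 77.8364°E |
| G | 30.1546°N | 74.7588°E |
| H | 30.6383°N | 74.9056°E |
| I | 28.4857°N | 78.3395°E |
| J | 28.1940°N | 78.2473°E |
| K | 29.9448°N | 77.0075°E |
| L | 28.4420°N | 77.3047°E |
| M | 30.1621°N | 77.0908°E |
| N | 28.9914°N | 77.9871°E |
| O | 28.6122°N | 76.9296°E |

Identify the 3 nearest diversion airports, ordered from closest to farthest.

Distances from 29.1978°N, 76.4395°E:
A: √((-1.1468·111.32)² + (-0.3119·97.26)²) = √(16297.529051 + 920.236129) = 131.2165 km
B: √((1.0048·111.32)² + (-0.9292·97.26)²) = √(12511.392482 + 8167.458430) = 143.8014 km
C: √((1.5458·111.32)² + (-0.6961·97.26)²) = √(29610.995019 + 4583.653692) = 184.9180 km
D: √((-0.4753·111.32)² + (-0.2323·97.26)²) = √(2799.510005 + 510.466152) = 57.5324 km
E: √((-1.0176·111.32)² + (-1.1136·97.26)²) = √(12832.184403 + 11730.782294) = 156.7258 km
F: √((-1.5936·111.32)² + (1.3969·97.26)²) = √(31470.601050 + 18458.617276) = 223.4485 km
G: √((0.9568·111.32)² + (-1.6807·97.26)²) = √(11344.588008 + 26720.767647) = 195.1034 km
H: √((1.4405·111.32)² + (-1.5339·97.26)²) = √(25714.194264 + 22256.794984) = 219.0228 km
I: √((-0.7121·111.32)² + (1.9000·97.26)²) = √(6283.887002 + 34148.822436) = 201.0789 km
J: √((-1.0038·111.32)² + (1.8078·97.26)²) = √(12486.501625 + 30915.003114) = 208.3303 km
K: √((0.7470·111.32)² + (0.5680·97.26)²) = √(6914.926988 + 3051.864180) = 99.8338 km
L: √((-0.7558·111.32)² + (0.8652·97.26)²) = √(7078.808611 + 7081.113442) = 118.9955 km
M: √((0.9643·111.32)² + (0.6513·97.26)²) = √(11523.137094 + 4012.644515) = 124.6426 km
N: √((-0.2064·111.32)² + (1.5476·97.26)²) = √(527.917163 + 22656.142759) = 152.2631 km
O: √((-0.5856·111.32)² + (0.4901·97.26)²) = √(4249.604678 + 2272.154901) = 80.7574 km
Sorted: D (57.5324 km) < O (80.7574 km) < K (99.8338 km) < L (118.9955 km) < M (124.6426 km) < …

D, O, K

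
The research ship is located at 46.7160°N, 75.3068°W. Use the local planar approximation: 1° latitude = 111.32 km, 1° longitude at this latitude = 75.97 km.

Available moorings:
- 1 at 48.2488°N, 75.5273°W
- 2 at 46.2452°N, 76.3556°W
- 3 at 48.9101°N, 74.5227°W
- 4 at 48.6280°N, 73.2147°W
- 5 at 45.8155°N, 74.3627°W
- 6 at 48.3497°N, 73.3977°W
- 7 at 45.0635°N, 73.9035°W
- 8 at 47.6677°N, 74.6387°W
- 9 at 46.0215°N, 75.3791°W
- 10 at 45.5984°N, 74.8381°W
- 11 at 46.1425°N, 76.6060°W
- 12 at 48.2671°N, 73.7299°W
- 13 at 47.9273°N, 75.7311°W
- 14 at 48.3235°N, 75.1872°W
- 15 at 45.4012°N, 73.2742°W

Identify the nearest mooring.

Distances from 46.7160°N, 75.3068°W:
1: √((1.5328·111.32)² + (-0.2205·75.97)²) = √(29115.039175 + 280.608899) = 171.4516 km
2: √((-0.4708·111.32)² + (-1.0488·75.97)²) = √(2746.751078 + 6348.477872) = 95.3689 km
3: √((2.1941·111.32)² + (0.7841·75.97)²) = √(59656.700570 + 3548.355797) = 251.4062 km
4: √((1.9120·111.32)² + (2.0921·75.97)²) = √(45302.500226 + 25260.918156) = 265.6378 km
5: √((-0.9005·111.32)² + (0.9441·75.97)²) = √(10048.791370 + 5144.228464) = 123.2600 km
6: √((1.6337·111.32)² + (1.9091·75.97)²) = √(33074.326813 + 21034.956008) = 232.6140 km
7: √((-1.6525·111.32)² + (1.4033·75.97)²) = √(33839.920310 + 11365.415129) = 212.6155 km
8: √((0.9517·111.32)² + (0.6681·75.97)²) = √(11223.970949 + 2576.126566) = 117.4738 km
9: √((-0.6945·111.32)² + (-0.0723·75.97)²) = √(5977.105142 + 30.168995) = 77.5066 km
10: √((-1.1176·111.32)² + (0.4687·75.97)²) = √(15478.154648 + 1267.868348) = 129.4064 km
11: √((-0.5735·111.32)² + (-1.2992·75.97)²) = √(4075.803518 + 9741.734218) = 117.5480 km
12: √((1.5511·111.32)² + (1.5769·75.97)²) = √(29814.394316 + 14351.343491) = 210.1565 km
13: √((1.2113·111.32)² + (-0.4243·75.97)²) = √(18182.342311 + 1039.035333) = 138.6412 km
14: √((1.6075·111.32)² + (0.1196·75.97)²) = √(32021.993020 + 82.555614) = 179.1774 km
15: √((-1.3148·111.32)² + (2.0326·75.97)²) = √(21422.284670 + 23844.493150) = 212.7599 km
Minimum: 9 at 77.5066 km.

9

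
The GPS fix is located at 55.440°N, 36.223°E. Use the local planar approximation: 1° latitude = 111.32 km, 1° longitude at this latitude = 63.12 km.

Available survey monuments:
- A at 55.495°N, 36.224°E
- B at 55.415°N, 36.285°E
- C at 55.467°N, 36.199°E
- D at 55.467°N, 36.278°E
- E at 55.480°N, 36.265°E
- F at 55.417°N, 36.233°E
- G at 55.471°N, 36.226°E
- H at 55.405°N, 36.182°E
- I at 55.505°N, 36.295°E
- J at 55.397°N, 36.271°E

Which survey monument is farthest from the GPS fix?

I

Distances from 55.440°N, 36.223°E:
A: √((0.055·111.32)² + (0.001·63.12)²) = √(37.48623 + 0.00398) = 6.123 km
B: √((-0.025·111.32)² + (0.062·63.12)²) = √(7.74509 + 15.31501) = 4.802 km
C: √((0.027·111.32)² + (-0.024·63.12)²) = √(9.03387 + 2.29486) = 3.366 km
D: √((0.027·111.32)² + (0.055·63.12)²) = √(9.03387 + 12.05201) = 4.592 km
E: √((0.040·111.32)² + (0.042·63.12)²) = √(19.82743 + 7.02801) = 5.182 km
F: √((-0.023·111.32)² + (0.010·63.12)²) = √(6.55544 + 0.39841) = 2.637 km
G: √((0.031·111.32)² + (0.003·63.12)²) = √(11.90885 + 0.03586) = 3.456 km
H: √((-0.035·111.32)² + (-0.041·63.12)²) = √(15.18037 + 6.69733) = 4.677 km
I: √((0.065·111.32)² + (0.072·63.12)²) = √(52.35680 + 20.65375) = 8.545 km
J: √((-0.043·111.32)² + (0.048·63.12)²) = √(22.91307 + 9.17945) = 5.665 km
Maximum: I at 8.545 km.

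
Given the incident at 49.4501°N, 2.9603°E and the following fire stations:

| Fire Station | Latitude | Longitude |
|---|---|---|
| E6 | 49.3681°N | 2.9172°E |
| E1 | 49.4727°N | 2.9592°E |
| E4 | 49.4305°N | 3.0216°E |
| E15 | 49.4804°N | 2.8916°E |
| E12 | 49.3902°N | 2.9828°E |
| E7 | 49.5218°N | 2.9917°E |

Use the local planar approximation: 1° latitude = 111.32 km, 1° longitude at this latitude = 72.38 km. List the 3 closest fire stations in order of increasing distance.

Distances from 49.4501°N, 2.9603°E:
E6: √((-0.0820·111.32)² + (-0.0431·72.38)²) = √(83.324765 + 9.731767) = 9.6466 km
E1: √((0.0226·111.32)² + (-0.0011·72.38)²) = √(6.329411 + 0.006339) = 2.5171 km
E4: √((-0.0196·111.32)² + (0.0613·72.38)²) = √(4.760565 + 19.686028) = 4.9443 km
E15: √((0.0303·111.32)² + (-0.0687·72.38)²) = √(11.377102 + 24.725816) = 6.0086 km
E12: √((-0.0599·111.32)² + (0.0225·72.38)²) = √(44.463131 + 2.652175) = 6.8641 km
E7: √((0.0717·111.32)² + (0.0314·72.38)²) = √(63.706641 + 5.165311) = 8.2989 km
Sorted: E1 (2.5171 km) < E4 (4.9443 km) < E15 (6.0086 km) < E12 (6.8641 km) < E7 (8.2989 km) < …

E1, E4, E15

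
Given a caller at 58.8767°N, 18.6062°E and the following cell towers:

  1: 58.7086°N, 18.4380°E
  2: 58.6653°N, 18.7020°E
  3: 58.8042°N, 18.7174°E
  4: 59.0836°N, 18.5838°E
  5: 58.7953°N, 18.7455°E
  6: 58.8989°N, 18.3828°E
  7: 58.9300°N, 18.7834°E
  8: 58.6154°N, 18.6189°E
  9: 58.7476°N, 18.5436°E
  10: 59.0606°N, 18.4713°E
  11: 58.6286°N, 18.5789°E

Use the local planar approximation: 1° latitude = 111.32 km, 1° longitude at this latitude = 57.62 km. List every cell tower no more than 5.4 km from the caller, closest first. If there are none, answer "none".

Distances from 58.8767°N, 18.6062°E:
1: 21.0737 km
2: 24.1718 km
3: 10.3049 km
4: 23.0682 km
5: 12.1051 km
6: 13.1074 km
7: 11.8091 km
8: 29.0971 km
9: 14.8172 km
10: 21.8977 km
11: 27.6633 km
Threshold 5.4 km: none within range.

none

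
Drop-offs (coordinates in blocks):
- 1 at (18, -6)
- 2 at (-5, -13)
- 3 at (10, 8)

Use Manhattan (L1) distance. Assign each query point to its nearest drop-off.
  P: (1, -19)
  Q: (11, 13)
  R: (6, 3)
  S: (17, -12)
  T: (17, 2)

P at (1, -19):
  1: 30 blocks
  2: 12 blocks
  3: 36 blocks
  → nearest: 2 (12 blocks)
Q at (11, 13):
  1: 26 blocks
  2: 42 blocks
  3: 6 blocks
  → nearest: 3 (6 blocks)
R at (6, 3):
  1: 21 blocks
  2: 27 blocks
  3: 9 blocks
  → nearest: 3 (9 blocks)
S at (17, -12):
  1: 7 blocks
  2: 23 blocks
  3: 27 blocks
  → nearest: 1 (7 blocks)
T at (17, 2):
  1: 9 blocks
  2: 37 blocks
  3: 13 blocks
  → nearest: 1 (9 blocks)

P→2; Q→3; R→3; S→1; T→1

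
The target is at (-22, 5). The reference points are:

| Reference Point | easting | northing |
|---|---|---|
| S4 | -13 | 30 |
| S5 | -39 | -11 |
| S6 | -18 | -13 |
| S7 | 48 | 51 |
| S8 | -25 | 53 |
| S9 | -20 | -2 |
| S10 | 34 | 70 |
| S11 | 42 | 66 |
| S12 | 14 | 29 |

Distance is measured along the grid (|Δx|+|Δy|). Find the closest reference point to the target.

Distances from (-22, 5):
S4: 34
S5: 33
S6: 22
S7: 116
S8: 51
S9: 9
S10: 121
S11: 125
S12: 60
Minimum: S9 at 9.

S9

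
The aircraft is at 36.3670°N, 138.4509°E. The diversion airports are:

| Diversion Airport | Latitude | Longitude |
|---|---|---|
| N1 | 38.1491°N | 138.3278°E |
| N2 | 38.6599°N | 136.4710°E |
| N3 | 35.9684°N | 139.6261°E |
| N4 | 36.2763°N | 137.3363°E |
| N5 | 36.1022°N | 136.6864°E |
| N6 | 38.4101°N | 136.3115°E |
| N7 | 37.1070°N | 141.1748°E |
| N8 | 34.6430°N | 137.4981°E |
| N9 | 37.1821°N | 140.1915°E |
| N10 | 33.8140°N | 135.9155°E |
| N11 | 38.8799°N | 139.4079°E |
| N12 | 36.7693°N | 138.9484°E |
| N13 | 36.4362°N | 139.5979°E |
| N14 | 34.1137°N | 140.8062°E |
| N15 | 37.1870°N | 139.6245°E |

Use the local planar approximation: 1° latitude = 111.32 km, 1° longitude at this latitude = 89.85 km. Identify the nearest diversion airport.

N12

Distances from 36.3670°N, 138.4509°E:
N1: √((1.7821·111.32)² + (-0.1231·89.85)²) = √(39355.962286 + 122.335434) = 198.6915 km
N2: √((2.2929·111.32)² + (-1.9799·89.85)²) = √(65150.330613 + 31646.280573) = 311.1215 km
N3: √((-0.3986·111.32)² + (1.1752·89.85)²) = √(1968.887873 + 11149.611333) = 114.5360 km
N4: √((-0.0907·111.32)² + (-1.1146·89.85)²) = √(101.943836 + 10029.383553) = 100.6545 km
N5: √((-0.2648·111.32)² + (-1.7645·89.85)²) = √(868.925129 + 25135.034651) = 161.2574 km
N6: √((2.0431·111.32)² + (-2.1394·89.85)²) = √(51727.994717 + 36950.485226) = 297.7893 km
N7: √((0.7400·111.32)² + (2.7239·89.85)²) = √(6785.937178 + 59898.849700) = 258.2340 km
N8: √((-1.7240·111.32)² + (-0.9528·89.85)²) = √(36831.628230 + 7328.914578) = 210.1441 km
N9: √((0.8151·111.32)² + (1.7406·89.85)²) = √(8233.190829 + 24458.742298) = 180.8091 km
N10: √((-2.5530·111.32)² + (-2.5354·89.85)²) = √(80769.617264 + 51895.432396) = 364.2321 km
N11: √((2.5129·111.32)² + (0.9570·89.85)²) = √(78252.245361 + 7393.669584) = 292.6532 km
N12: √((0.4023·111.32)² + (0.4975·89.85)²) = √(2005.609880 + 1998.123525) = 63.2751 km
N13: √((0.0692·111.32)² + (1.1470·89.85)²) = √(59.341509 + 10620.941058) = 103.3455 km
N14: √((-2.2533·111.32)² + (2.3553·89.85)²) = √(62919.379165 + 44784.592518) = 328.1828 km
N15: √((0.8200·111.32)² + (1.1736·89.85)²) = √(8332.476550 + 11119.272268) = 139.4695 km
Minimum: N12 at 63.2751 km.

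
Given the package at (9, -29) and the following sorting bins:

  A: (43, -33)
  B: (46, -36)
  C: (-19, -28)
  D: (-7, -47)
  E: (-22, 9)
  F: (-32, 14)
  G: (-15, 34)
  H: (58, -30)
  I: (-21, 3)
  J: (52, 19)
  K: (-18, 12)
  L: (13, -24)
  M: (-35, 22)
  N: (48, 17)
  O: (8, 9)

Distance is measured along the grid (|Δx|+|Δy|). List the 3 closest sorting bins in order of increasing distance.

L, C, D

Distances from (9, -29):
A: |34| + |-4| = 34 + 4 = 38
B: |37| + |-7| = 37 + 7 = 44
C: |-28| + |1| = 28 + 1 = 29
D: |-16| + |-18| = 16 + 18 = 34
E: |-31| + |38| = 31 + 38 = 69
F: |-41| + |43| = 41 + 43 = 84
G: |-24| + |63| = 24 + 63 = 87
H: |49| + |-1| = 49 + 1 = 50
I: |-30| + |32| = 30 + 32 = 62
J: |43| + |48| = 43 + 48 = 91
K: |-27| + |41| = 27 + 41 = 68
L: |4| + |5| = 4 + 5 = 9
M: |-44| + |51| = 44 + 51 = 95
N: |39| + |46| = 39 + 46 = 85
O: |-1| + |38| = 1 + 38 = 39
Sorted: L (9) < C (29) < D (34) < A (38) < O (39) < …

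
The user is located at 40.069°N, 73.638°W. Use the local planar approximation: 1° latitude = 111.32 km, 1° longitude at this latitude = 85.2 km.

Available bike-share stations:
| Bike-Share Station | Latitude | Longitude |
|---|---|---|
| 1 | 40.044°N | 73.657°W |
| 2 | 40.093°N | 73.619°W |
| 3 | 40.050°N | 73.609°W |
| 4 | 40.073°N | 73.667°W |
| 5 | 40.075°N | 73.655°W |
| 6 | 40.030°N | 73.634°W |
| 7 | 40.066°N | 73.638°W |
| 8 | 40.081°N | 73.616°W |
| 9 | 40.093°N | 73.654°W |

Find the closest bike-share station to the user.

Distances from 40.069°N, 73.638°W:
1: √((-0.025·111.32)² + (-0.019·85.2)²) = √(7.74509 + 2.62051) = 3.220 km
2: √((0.024·111.32)² + (0.019·85.2)²) = √(7.13787 + 2.62051) = 3.124 km
3: √((-0.019·111.32)² + (0.029·85.2)²) = √(4.47356 + 6.10485) = 3.252 km
4: √((0.004·111.32)² + (-0.029·85.2)²) = √(0.19827 + 6.10485) = 2.511 km
5: √((0.006·111.32)² + (-0.017·85.2)²) = √(0.44612 + 2.09786) = 1.595 km
6: √((-0.039·111.32)² + (0.004·85.2)²) = √(18.84845 + 0.11614) = 4.355 km
7: √((-0.003·111.32)² + (0.000·85.2)²) = √(0.11153 + 0.00000) = 0.334 km
8: √((0.012·111.32)² + (0.022·85.2)²) = √(1.78447 + 3.51338) = 2.302 km
9: √((0.024·111.32)² + (-0.016·85.2)²) = √(7.13787 + 1.85831) = 2.999 km
Minimum: 7 at 0.334 km.

7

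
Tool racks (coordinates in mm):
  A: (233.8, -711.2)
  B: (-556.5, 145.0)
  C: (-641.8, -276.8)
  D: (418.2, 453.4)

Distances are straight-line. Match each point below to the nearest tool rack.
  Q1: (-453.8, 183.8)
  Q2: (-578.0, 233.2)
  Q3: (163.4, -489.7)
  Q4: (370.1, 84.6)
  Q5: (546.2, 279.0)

Q1 at (-453.8, 183.8):
  A: √((687.6)² + (-895.0)²) = √(472793.760 + 801025.000) = 1128.6 mm
  B: √((-102.7)² + (-38.8)²) = √(10547.290 + 1505.440) = 109.8 mm
  C: √((-188.0)² + (-460.6)²) = √(35344.000 + 212152.360) = 497.5 mm
  D: √((872.0)² + (269.6)²) = √(760384.000 + 72684.160) = 912.7 mm
  → nearest: B (109.8 mm)
Q2 at (-578.0, 233.2):
  A: √((811.8)² + (-944.4)²) = √(659019.240 + 891891.360) = 1245.4 mm
  B: √((21.5)² + (-88.2)²) = √(462.250 + 7779.240) = 90.8 mm
  C: √((-63.8)² + (-510.0)²) = √(4070.440 + 260100.000) = 514.0 mm
  D: √((996.2)² + (220.2)²) = √(992414.440 + 48488.040) = 1020.2 mm
  → nearest: B (90.8 mm)
Q3 at (163.4, -489.7):
  A: √((70.4)² + (-221.5)²) = √(4956.160 + 49062.250) = 232.4 mm
  B: √((-719.9)² + (634.7)²) = √(518256.010 + 402844.090) = 959.7 mm
  C: √((-805.2)² + (212.9)²) = √(648347.040 + 45326.410) = 832.9 mm
  D: √((254.8)² + (943.1)²) = √(64923.040 + 889437.610) = 976.9 mm
  → nearest: A (232.4 mm)
Q4 at (370.1, 84.6):
  A: √((-136.3)² + (-795.8)²) = √(18577.690 + 633297.640) = 807.4 mm
  B: √((-926.6)² + (60.4)²) = √(858587.560 + 3648.160) = 928.6 mm
  C: √((-1011.9)² + (-361.4)²) = √(1023941.610 + 130609.960) = 1074.5 mm
  D: √((48.1)² + (368.8)²) = √(2313.610 + 136013.440) = 371.9 mm
  → nearest: D (371.9 mm)
Q5 at (546.2, 279.0):
  A: √((-312.4)² + (-990.2)²) = √(97593.760 + 980496.040) = 1038.3 mm
  B: √((-1102.7)² + (-134.0)²) = √(1215947.290 + 17956.000) = 1110.8 mm
  C: √((-1188.0)² + (-555.8)²) = √(1411344.000 + 308913.640) = 1311.6 mm
  D: √((-128.0)² + (174.4)²) = √(16384.000 + 30415.360) = 216.3 mm
  → nearest: D (216.3 mm)

Q1→B; Q2→B; Q3→A; Q4→D; Q5→D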